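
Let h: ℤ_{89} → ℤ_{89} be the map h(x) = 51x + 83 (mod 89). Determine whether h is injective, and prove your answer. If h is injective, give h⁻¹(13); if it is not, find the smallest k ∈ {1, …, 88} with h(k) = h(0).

44

If h(s) = h(t), then 51s ≡ 51t (mod 89). Because gcd(51, 89) = 1, we may cancel 51 to get s ≡ t (mod 89).
Therefore h is injective.
We now compute 51⁻¹ mod 89 explicitly. Euclid's algorithm: 89 = 1·51 + 38, 51 = 1·38 + 13, 38 = 2·13 + 12, 13 = 1·12 + 1; back-substituting gives 1 = 7·51 − 4·89, so 51⁻¹ ≡ 7 (mod 89).
Since h is injective, we find h⁻¹(13): we need 51x ≡ 13 − 83 ≡ 19 (mod 89). Using 51⁻¹ = 7: x ≡ 7·19 = 133 = 1·89 + 44, so x = 44.
Check: h(44) = 51·44 + 83 = 2327 = 26·89 + 13 ≡ 13 (mod 89).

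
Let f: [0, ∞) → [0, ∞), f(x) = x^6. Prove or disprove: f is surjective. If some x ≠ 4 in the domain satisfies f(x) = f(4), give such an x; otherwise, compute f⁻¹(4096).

For any y ∈ [0, ∞), x = y^{1/6} ∈ [0, ∞) gives f(x) = y, so f is surjective.
Since x ↦ x^6 is strictly increasing on [0, ∞), it is injective there, so no x ≠ 4 in the domain has f(x) = f(4). We therefore compute f⁻¹(4096) = 4096^{1/6} = 4 (indeed 4^6 = 4096).

4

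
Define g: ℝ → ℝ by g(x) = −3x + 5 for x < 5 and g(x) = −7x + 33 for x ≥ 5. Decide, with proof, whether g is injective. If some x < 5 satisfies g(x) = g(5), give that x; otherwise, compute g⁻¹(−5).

7/3

Both pieces are strictly decreasing (slopes −3 and −7), so each is injective on its own interval.
The left piece maps (−∞, 5) onto (−10, ∞); the right piece maps [5, ∞) onto (−∞, −2].
These images overlap. In particular g(5) = −2 (right piece), and solving −3x + 5 = −2 on the left piece gives x = 7/3 < 5.
So g(7/3) = g(5) with 7/3 ≠ 5, and g is not injective. This x = 7/3 is the requested value below 5.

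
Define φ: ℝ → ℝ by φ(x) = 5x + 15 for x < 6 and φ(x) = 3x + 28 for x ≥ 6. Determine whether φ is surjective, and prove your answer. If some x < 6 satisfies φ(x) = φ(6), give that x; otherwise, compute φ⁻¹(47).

Both pieces are strictly increasing (slopes 5 and 3), so each is injective on its own interval.
The left piece maps (−∞, 6) onto (−∞, 45); the right piece maps [6, ∞) onto [46, ∞).
The union (−∞, 45) ∪ [46, ∞) omits the interval between 45 and 46; in particular 45 has no preimage. So φ is not surjective.
Because the two images are disjoint, no x < 6 has φ(x) = φ(6), so we compute φ⁻¹(47): 47 lies in [46, ∞), so solve 3x + 28 = 47: x = (47 − 28)/3 = 19/3.

19/3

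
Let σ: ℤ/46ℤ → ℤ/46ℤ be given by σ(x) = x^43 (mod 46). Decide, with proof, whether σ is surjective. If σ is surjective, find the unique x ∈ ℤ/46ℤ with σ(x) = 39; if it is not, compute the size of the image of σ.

Computing x^43 mod 46 for each x (by repeated squaring, reducing mod 46 at every step), the values σ(0), σ(1), …, σ(45) are: 0, 1, 12, 31, 6, 37, 4, 33, 26, 41, 30, 21, 2, 39, 28, 43, 36, 19, 32, 17, 38, 11, 22, 23, 24, 35, 8, 29, 14, 27, 10, 3, 18, 7, 44, 25, 16, 5, 20, 13, 42, 9, 40, 15, 34, 45.
Every element of ℤ/46ℤ appears exactly once in this list, so σ is a bijection, and in particular surjective.
Since σ is surjective, we read off the preimage of 39 from the same table: σ(13) = 39, so σ⁻¹(39) = 13.

13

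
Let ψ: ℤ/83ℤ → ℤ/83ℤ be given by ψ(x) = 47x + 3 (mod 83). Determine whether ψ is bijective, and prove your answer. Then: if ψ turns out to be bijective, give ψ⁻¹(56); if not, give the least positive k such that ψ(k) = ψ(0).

If ψ(x_1) = ψ(x_2), then 47x_1 ≡ 47x_2 (mod 83). Because gcd(47, 83) = 1, we may cancel 47 to get x_1 ≡ x_2 (mod 83).
We now compute 47⁻¹ mod 83 explicitly. Euclid's algorithm: 83 = 1·47 + 36, 47 = 1·36 + 11, 36 = 3·11 + 3, 11 = 3·3 + 2, 3 = 1·2 + 1; back-substituting gives 1 = 53·47 − 30·83, so 47⁻¹ ≡ 53 (mod 83).
Then y ↦ 53(y − 3) is a two-sided inverse to ψ, so every y ∈ ℤ/83ℤ has a preimage.
Hence ψ is bijective.
Since ψ is bijective, we find ψ⁻¹(56): we need 47x ≡ 56 − 3 ≡ 53 (mod 83). Using 47⁻¹ = 53: x ≡ 53·53 = 2809 = 33·83 + 70, so x = 70.
Check: ψ(70) = 47·70 + 3 = 3293 = 39·83 + 56 ≡ 56 (mod 83).

70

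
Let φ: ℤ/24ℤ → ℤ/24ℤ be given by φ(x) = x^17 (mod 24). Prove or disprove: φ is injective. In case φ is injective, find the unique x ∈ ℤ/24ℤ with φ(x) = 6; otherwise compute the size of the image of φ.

15

φ(0) = 0^17 = 0.
φ(6): Repeated squaring mod 24: 6^1 ≡ 6, 6^2 ≡ 6² = 36 ≡ 12, 6^4 ≡ 12² = 144 ≡ 0, 6^8 ≡ 0² = 0, 6^16 ≡ 0² = 0. Since 17 = 16 + 1, 6^17 ≡ 0·6: 0·6 = 0. So 6^17 ≡ 0 (mod 24).
So φ(0) = φ(6) = 0 while 0 ≠ 6, so φ is not injective.
Since φ is not injective, we determine |image(φ)|. Computing x^17 mod 24 for each x (by repeated squaring, reducing mod 24 at every step), the values φ(0), φ(1), …, φ(23) are: 0, 1, 8, 3, 16, 5, 0, 7, 8, 9, 16, 11, 0, 13, 8, 15, 16, 17, 0, 19, 8, 21, 16, 23.
The distinct values are {0, 1, 3, 5, 7, 8, 9, 11, 13, 15, 16, 17, 19, 21, 23}; there are 15 of them.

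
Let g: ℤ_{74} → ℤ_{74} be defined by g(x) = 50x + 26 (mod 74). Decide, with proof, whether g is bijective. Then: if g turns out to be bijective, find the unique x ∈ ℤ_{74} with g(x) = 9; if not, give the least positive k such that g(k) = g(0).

37

Recall that g is injective when g(a) = g(b) forces a = b.
We have gcd(50, 74) = 2 > 1. Taking a = 0 and b = 37: g(0) = 26 and g(37) = 50·37 + 26 = 1876 ≡ 26 (mod 74).
So g(0) = g(37) while 0 ≠ 37, hence g is not injective, hence not bijective.
Since g is not bijective, we find the least positive k with g(k) = g(0): this means 50k ≡ 0 (mod 74), i.e. 74 ∣ 50k. Since gcd(50, 74) = 2, dividing through by 2 this holds exactly when 37 ∣ 25k, and as gcd(25, 37) = 1, exactly when 37 ∣ k.
The smallest positive such k is 37.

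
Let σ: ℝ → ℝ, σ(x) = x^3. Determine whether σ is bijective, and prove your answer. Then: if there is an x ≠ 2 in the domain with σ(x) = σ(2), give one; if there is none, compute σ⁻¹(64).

On ℝ, x ↦ x^3 is strictly increasing (injective) and for any y ∈ ℝ the 3rd root y^{1/3} lies in ℝ (surjective). So σ is bijective.
Since x ↦ x^3 is strictly increasing on ℝ, it is injective there, so no x ≠ 2 in the domain has σ(x) = σ(2). We therefore compute σ⁻¹(64) = 64^{1/3} = 4 (indeed 4^3 = 64).

4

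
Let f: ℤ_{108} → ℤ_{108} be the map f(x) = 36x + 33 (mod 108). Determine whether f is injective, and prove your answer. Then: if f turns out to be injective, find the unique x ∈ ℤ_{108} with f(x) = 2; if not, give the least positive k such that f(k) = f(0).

3

We have gcd(36, 108) = 36 > 1. Taking s = 0 and t = 3: f(0) = 33 and f(3) = 36·3 + 33 = 141 ≡ 33 (mod 108).
So f(0) = f(3) while 0 ≠ 3, thus f is not injective.
Since f is not injective, we find the least positive k with f(k) = f(0): this means 36k ≡ 0 (mod 108), i.e. 108 ∣ 36k. Since gcd(36, 108) = 36, dividing through by 36 this holds exactly when 3 ∣ k.
The smallest positive such k is 3.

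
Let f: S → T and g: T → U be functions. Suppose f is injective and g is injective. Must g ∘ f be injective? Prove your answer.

injective

Suppose (g ∘ f)(x_1) = (g ∘ f)(x_2), i.e. g(f(x_1)) = g(f(x_2)).
Since g is injective, f(x_1) = f(x_2). Since f is injective, x_1 = x_2. Therefore g ∘ f is injective.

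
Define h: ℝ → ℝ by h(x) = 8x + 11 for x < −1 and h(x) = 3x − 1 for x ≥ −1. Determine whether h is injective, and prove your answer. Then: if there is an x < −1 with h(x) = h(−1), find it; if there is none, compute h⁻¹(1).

Both pieces are strictly increasing (slopes 8 and 3), so each is injective on its own interval.
The left piece maps (−∞, −1) onto (−∞, 3); the right piece maps [−1, ∞) onto [−4, ∞).
These images overlap. In particular h(−1) = −4 (right piece), and solving 8x + 11 = −4 on the left piece gives x = −15/8 < −1.
So h(−15/8) = h(−1) with −15/8 ≠ −1, and h is not injective. This x = −15/8 is the requested value below −1.

-15/8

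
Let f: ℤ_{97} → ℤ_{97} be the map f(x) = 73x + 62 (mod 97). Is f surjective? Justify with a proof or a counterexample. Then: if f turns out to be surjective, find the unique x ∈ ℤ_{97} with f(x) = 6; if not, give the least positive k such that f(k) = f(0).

67

Since gcd(73, 97) = 1, 73 is invertible modulo 97. Euclid's algorithm: 97 = 1·73 + 24, 73 = 3·24 + 1; back-substituting gives 1 = 4·73 − 3·97, so 73⁻¹ ≡ 4 (mod 97).
Then y ↦ 4(y − 62) is a two-sided inverse to f, so every y ∈ ℤ_{97} has a preimage.
Hence f is surjective.
Since f is surjective, we find f⁻¹(6): we need 73x ≡ 6 − 62 ≡ 41 (mod 97). Using 73⁻¹ = 4: x ≡ 4·41 = 164 = 1·97 + 67, so x = 67.
Check: f(67) = 73·67 + 62 = 4953 = 51·97 + 6 ≡ 6 (mod 97).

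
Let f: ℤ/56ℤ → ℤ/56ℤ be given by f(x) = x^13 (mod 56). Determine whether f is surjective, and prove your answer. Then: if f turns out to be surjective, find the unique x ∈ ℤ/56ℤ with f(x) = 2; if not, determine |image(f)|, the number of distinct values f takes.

f(0) = 0^13 = 0.
f(14): Repeated squaring mod 56: 14^1 ≡ 14, 14^2 ≡ 14² = 196 ≡ 28, 14^4 ≡ 28² = 784 ≡ 0, 14^8 ≡ 0² = 0. Since 13 = 8 + 4 + 1, 14^13 ≡ 0·0·14: 0·0 = 0, then 0·14 = 0. So 14^13 ≡ 0 (mod 56).
So f(0) = f(14) = 0 while 0 ≠ 14, thus f is not injective.
A non-injective map from the 56-element set ℤ/56ℤ to itself takes at most 55 distinct values, so it cannot be surjective. Hence f is not surjective.
Since f is not surjective, we determine |image(f)|. Computing x^13 mod 56 for each x (by repeated squaring, reducing mod 56 at every step), the values f(0), f(1), …, f(55) are: 0, 1, 16, 3, 32, 5, 48, 7, 8, 9, 24, 11, 40, 13, 0, 15, 16, 17, 32, 19, 48, 21, 8, 23, 24, 25, 40, 27, 0, 29, 16, 31, 32, 33, 48, 35, 8, 37, 24, 39, 40, 41, 0, 43, 16, 45, 32, 47, 48, 49, 8, 51, 24, 53, 40, 55.
The distinct values are {0, 1, 3, 5, 7, 8, 9, 11, 13, 15, 16, 17, 19, 21, 23, 24, 25, 27, 29, 31, 32, 33, 35, 37, 39, 40, 41, 43, 45, 47, 48, 49, 51, 53, 55}; there are 35 of them.

35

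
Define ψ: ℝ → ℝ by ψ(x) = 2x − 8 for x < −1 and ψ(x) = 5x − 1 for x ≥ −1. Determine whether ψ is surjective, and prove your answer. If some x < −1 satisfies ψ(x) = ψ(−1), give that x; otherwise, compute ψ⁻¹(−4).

-3/5

Both pieces are strictly increasing (slopes 2 and 5), so each is injective on its own interval.
The left piece maps (−∞, −1) onto (−∞, −10); the right piece maps [−1, ∞) onto [−6, ∞).
The union (−∞, −10) ∪ [−6, ∞) omits the interval between −10 and −6; in particular −10 has no preimage. So ψ is not surjective.
Because the two images are disjoint, no x < −1 has ψ(x) = ψ(−1), so we compute ψ⁻¹(−4): −4 lies in [−6, ∞), so solve 5x − 1 = −4: x = (−4 + 1)/5 = −3/5.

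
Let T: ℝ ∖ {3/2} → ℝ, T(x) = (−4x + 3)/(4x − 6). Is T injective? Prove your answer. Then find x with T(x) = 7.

45/32

Suppose T(u) = T(v). Cross-multiplying: (−4u + 3)(4v − 6) = (−4v + 3)(4u − 6).
Expanding both sides and cancelling the symmetric terms leaves 12·(u − v) = 0. Since 12 ≠ 0, u = v. Thus T is injective.
Solving T(x) = 7: cross-multiplying gives −4x + 3 = 7(4x − 6), which rearranges to −32x = −45, so x = 45/32.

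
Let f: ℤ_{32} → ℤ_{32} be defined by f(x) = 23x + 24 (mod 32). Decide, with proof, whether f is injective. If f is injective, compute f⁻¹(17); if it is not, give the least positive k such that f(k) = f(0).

15

Recall that injectivity means: for all s, t in the domain, f(s) = f(t) implies s = t.
Suppose f(s) = f(t) in ℤ_{32}. Then 23s + 24 ≡ 23t + 24 (mod 32), thus 23(s − t) ≡ 0 (mod 32).
Since gcd(23, 32) = 1, 23 is invertible modulo 32, therefore s − t ≡ 0 (mod 32), i.e. s = t.
So f is injective.
We now compute 23⁻¹ mod 32 explicitly. Euclid's algorithm: 32 = 1·23 + 9, 23 = 2·9 + 5, 9 = 1·5 + 4, 5 = 1·4 + 1; back-substituting gives 1 = 7·23 − 5·32, so 23⁻¹ ≡ 7 (mod 32).
Since f is injective, we find f⁻¹(17): we need 23x ≡ 17 − 24 ≡ 25 (mod 32). Using 23⁻¹ = 7: x ≡ 7·25 = 175 = 5·32 + 15, so x = 15.
Check: f(15) = 23·15 + 24 = 369 = 11·32 + 17 ≡ 17 (mod 32).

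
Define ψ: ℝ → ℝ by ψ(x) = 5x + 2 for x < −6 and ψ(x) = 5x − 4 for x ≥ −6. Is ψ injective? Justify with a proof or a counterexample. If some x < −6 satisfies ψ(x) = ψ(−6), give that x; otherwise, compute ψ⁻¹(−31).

Both pieces are strictly increasing (slopes 5 and 5), so each is injective on its own interval.
The left piece maps (−∞, −6) onto (−∞, −28); the right piece maps [−6, ∞) onto [−34, ∞).
These images overlap. In particular ψ(−6) = −34 (right piece), and solving 5x + 2 = −34 on the left piece gives x = −36/5 < −6.
So ψ(−36/5) = ψ(−6) with −36/5 ≠ −6, and ψ is not injective. This x = −36/5 is the requested value below −6.

-36/5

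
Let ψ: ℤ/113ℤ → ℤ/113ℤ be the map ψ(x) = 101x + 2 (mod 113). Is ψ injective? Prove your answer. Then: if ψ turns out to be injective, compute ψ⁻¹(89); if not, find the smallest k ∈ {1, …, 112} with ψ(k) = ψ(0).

If ψ(s) = ψ(t), then 101s ≡ 101t (mod 113). Because gcd(101, 113) = 1, we may cancel 101 to get s ≡ t (mod 113).
Thus ψ is injective.
We now compute 101⁻¹ mod 113 explicitly. Euclid's algorithm: 113 = 1·101 + 12, 101 = 8·12 + 5, 12 = 2·5 + 2, 5 = 2·2 + 1; back-substituting gives 1 = 47·101 − 42·113, so 101⁻¹ ≡ 47 (mod 113).
Since ψ is injective, we find ψ⁻¹(89): we need 101x ≡ 89 − 2 ≡ 87 (mod 113). Using 101⁻¹ = 47: x ≡ 47·87 = 4089 = 36·113 + 21, so x = 21.
Check: ψ(21) = 101·21 + 2 = 2123 = 18·113 + 89 ≡ 89 (mod 113).

21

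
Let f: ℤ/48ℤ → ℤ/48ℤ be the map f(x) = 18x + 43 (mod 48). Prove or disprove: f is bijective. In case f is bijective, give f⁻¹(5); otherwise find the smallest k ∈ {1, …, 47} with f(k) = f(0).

We have gcd(18, 48) = 6 > 1. Taking x_1 = 0 and x_2 = 8: f(0) = 43 and f(8) = 18·8 + 43 = 187 ≡ 43 (mod 48).
So f(0) = f(8) while 0 ≠ 8, thus f is not injective, hence not bijective.
Since f is not bijective, we find the least positive k with f(k) = f(0): this means 18k ≡ 0 (mod 48), i.e. 48 ∣ 18k. Since gcd(18, 48) = 6, dividing through by 6 this holds exactly when 8 ∣ 3k, and as gcd(3, 8) = 1, exactly when 8 ∣ k.
The smallest positive such k is 8.

8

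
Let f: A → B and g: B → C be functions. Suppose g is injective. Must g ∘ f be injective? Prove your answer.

No. Take A = {0, 1}, B = C = {0, 1, 2}, f(0) = f(1) = 0, and g = identity (injective).
Then (g ∘ f)(0) = (g ∘ f)(1) = 0 with 0 ≠ 1, so g ∘ f is not injective.

not injective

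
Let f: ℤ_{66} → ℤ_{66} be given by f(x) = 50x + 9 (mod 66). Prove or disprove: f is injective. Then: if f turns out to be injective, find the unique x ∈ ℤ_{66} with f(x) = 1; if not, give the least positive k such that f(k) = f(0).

33

We have gcd(50, 66) = 2 > 1. Taking s = 0 and t = 33: f(0) = 9 and f(33) = 50·33 + 9 = 1659 ≡ 9 (mod 66).
So f(0) = f(33) while 0 ≠ 33, thus f is not injective.
Since f is not injective, we find the least positive k with f(k) = f(0): this means 50k ≡ 0 (mod 66), i.e. 66 ∣ 50k. Since gcd(50, 66) = 2, dividing through by 2 this holds exactly when 33 ∣ 25k, and as gcd(25, 33) = 1, exactly when 33 ∣ k.
The smallest positive such k is 33.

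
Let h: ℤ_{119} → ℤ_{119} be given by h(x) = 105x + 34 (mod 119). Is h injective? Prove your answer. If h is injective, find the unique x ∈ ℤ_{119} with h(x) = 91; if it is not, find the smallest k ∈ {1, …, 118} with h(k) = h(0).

We have gcd(105, 119) = 7 > 1. Taking a = 0 and b = 17: h(0) = 34 and h(17) = 105·17 + 34 = 1819 ≡ 34 (mod 119).
So h(0) = h(17) while 0 ≠ 17, hence h is not injective.
Since h is not injective, we find the least positive k with h(k) = h(0): this means 105k ≡ 0 (mod 119), i.e. 119 ∣ 105k. Since gcd(105, 119) = 7, dividing through by 7 this holds exactly when 17 ∣ 15k, and as gcd(15, 17) = 1, exactly when 17 ∣ k.
The smallest positive such k is 17.

17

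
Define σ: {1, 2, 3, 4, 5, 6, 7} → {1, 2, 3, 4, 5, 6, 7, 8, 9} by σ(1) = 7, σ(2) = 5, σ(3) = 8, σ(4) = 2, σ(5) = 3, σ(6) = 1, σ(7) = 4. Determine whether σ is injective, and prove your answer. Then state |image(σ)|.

The values σ(1), …, σ(7) are 7, 5, 8, 2, 3, 1, 4 — all distinct.
So σ(u) = σ(v) only when u = v, and σ is injective.
The image of σ is {1, 2, 3, 4, 5, 7, 8}, which has 7 elements.

7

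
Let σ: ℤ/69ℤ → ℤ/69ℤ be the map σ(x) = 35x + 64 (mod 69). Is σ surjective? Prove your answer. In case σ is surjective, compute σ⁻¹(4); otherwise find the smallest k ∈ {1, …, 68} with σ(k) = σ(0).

Recall: surjectivity means every element of the codomain has a preimage under σ.
Since gcd(35, 69) = 1, 35 is invertible modulo 69. Euclid's algorithm: 69 = 1·35 + 34, 35 = 1·34 + 1; back-substituting gives 1 = 2·35 − 1·69, so 35⁻¹ ≡ 2 (mod 69).
For any y ∈ ℤ/69ℤ, x = 2(y − 64) mod 69 satisfies σ(x) = 35·2(y − 64) + 64 ≡ y (since 35·2 ≡ 1 mod 69). So every y has a preimage.
Thus σ is surjective.
Since σ is surjective, we find σ⁻¹(4): we need 35x ≡ 4 − 64 ≡ 9 (mod 69). Using 35⁻¹ = 2: x ≡ 2·9 = 18, so x = 18.
Check: σ(18) = 35·18 + 64 = 694 = 10·69 + 4 ≡ 4 (mod 69).

18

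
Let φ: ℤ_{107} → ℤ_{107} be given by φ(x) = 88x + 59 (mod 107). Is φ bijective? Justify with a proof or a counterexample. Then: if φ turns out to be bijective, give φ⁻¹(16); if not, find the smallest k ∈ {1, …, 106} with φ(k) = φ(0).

Suppose φ(u) = φ(v) in ℤ_{107}. Then 88u + 59 ≡ 88v + 59 (mod 107), thus 88(u − v) ≡ 0 (mod 107).
Since gcd(88, 107) = 1, 88 is invertible modulo 107, so u − v ≡ 0 (mod 107), i.e. u = v.
We now compute 88⁻¹ mod 107 explicitly. Euclid's algorithm: 107 = 1·88 + 19, 88 = 4·19 + 12, 19 = 1·12 + 7, 12 = 1·7 + 5, 7 = 1·5 + 2, 5 = 2·2 + 1; back-substituting gives 1 = 45·88 − 37·107, so 88⁻¹ ≡ 45 (mod 107).
For any y ∈ ℤ_{107}, x = 45(y − 59) mod 107 satisfies φ(x) = 88·45(y − 59) + 59 ≡ y (since 88·45 ≡ 1 mod 107). So every y has a preimage.
Hence φ is bijective.
Since φ is bijective, we compute φ⁻¹(16): solve 88x + 59 ≡ 16 (mod 107), i.e. 88x ≡ 64 (mod 107).
Multiplying by 88⁻¹ = 45 gives x ≡ 45·64 = 2880 = 26·107 + 98 ≡ 98 (mod 107).
Check: φ(98) = 88·98 + 59 = 8683 = 81·107 + 16 ≡ 16 (mod 107).

98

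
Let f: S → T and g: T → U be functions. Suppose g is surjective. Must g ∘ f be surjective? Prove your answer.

not surjective

No. Take S = {1}, T = U = {1, 2, 3}, f(1) = 1, and g = identity (surjective).
Then (g ∘ f)(1) = 1, and 3 ∈ U has no preimage under g ∘ f, so g ∘ f is not surjective.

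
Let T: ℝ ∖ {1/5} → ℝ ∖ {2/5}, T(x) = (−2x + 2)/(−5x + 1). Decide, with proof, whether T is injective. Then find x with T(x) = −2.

1/3

Suppose T(a) = T(b). Cross-multiplying: (−2a + 2)(−5b + 1) = (−2b + 2)(−5a + 1).
Expanding both sides and cancelling the symmetric terms leaves 8·(a − b) = 0. Since 8 ≠ 0, a = b. Hence T is injective.
Solving T(x) = −2: cross-multiplying gives −2x + 2 = −2(−5x + 1), which rearranges to −12x = −4, so x = 1/3.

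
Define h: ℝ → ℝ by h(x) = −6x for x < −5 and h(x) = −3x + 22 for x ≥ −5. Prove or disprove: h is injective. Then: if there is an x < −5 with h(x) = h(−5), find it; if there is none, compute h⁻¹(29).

Both pieces are strictly decreasing (slopes −6 and −3), so each is injective on its own interval.
The left piece maps (−∞, −5) onto (30, ∞); the right piece maps [−5, ∞) onto (−∞, 37].
These images overlap. In particular h(−5) = 37 (right piece), and solving −6x = 37 on the left piece gives x = −37/6 < −5.
So h(−37/6) = h(−5) with −37/6 ≠ −5, and h is not injective. This x = −37/6 is the requested value below −5.

-37/6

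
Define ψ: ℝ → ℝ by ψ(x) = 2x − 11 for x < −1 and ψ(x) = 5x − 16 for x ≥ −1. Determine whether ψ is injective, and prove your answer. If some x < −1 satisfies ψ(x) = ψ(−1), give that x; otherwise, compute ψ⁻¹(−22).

Both pieces are strictly increasing (slopes 2 and 5), so each is injective on its own interval.
The left piece maps (−∞, −1) onto (−∞, −13); the right piece maps [−1, ∞) onto [−21, ∞).
These images overlap. In particular ψ(−1) = −21 (right piece), and solving 2x − 11 = −21 on the left piece gives x = −5 < −1.
So ψ(−5) = ψ(−1) with −5 ≠ −1, and ψ is not injective. This x = −5 is the requested value below −1.

-5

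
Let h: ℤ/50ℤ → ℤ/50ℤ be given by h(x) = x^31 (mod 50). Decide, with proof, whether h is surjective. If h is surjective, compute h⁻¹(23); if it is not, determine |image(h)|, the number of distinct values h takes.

h(0) = 0^31 = 0.
h(10): Repeated squaring mod 50: 10^1 ≡ 10, 10^2 ≡ 10² = 100 ≡ 0, 10^4 ≡ 0² = 0, 10^8 ≡ 0² = 0, 10^16 ≡ 0² = 0. Since 31 = 16 + 8 + 4 + 2 + 1, 10^31 ≡ 0·0·0·0·10: 0·0 = 0, then 0·0 = 0, then 0·0 = 0, then 0·10 = 0. So 10^31 ≡ 0 (mod 50).
So h(0) = h(10) = 0 while 0 ≠ 10, thus h is not injective.
A non-injective map from the 50-element set ℤ/50ℤ to itself takes at most 49 distinct values, so it cannot be surjective. Thus h is not surjective.
Since h is not surjective, we determine |image(h)|. Computing x^31 mod 50 for each x (by repeated squaring, reducing mod 50 at every step), the values h(0), h(1), …, h(49) are: 0, 1, 48, 47, 4, 25, 6, 43, 42, 9, 0, 11, 38, 37, 14, 25, 16, 33, 32, 19, 0, 21, 28, 27, 24, 25, 26, 23, 22, 29, 0, 31, 18, 17, 34, 25, 36, 13, 12, 39, 0, 41, 8, 7, 44, 25, 46, 3, 2, 49.
The distinct values are {0, 1, 2, 3, 4, 6, 7, 8, 9, 11, 12, 13, 14, 16, 17, 18, 19, 21, 22, 23, 24, 25, 26, 27, 28, 29, 31, 32, 33, 34, 36, 37, 38, 39, 41, 42, 43, 44, 46, 47, 48, 49}; there are 42 of them.

42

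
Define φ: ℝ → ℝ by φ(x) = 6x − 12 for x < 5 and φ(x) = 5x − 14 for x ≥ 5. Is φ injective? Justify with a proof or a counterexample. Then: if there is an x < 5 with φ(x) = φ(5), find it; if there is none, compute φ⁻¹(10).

23/6

Both pieces are strictly increasing (slopes 6 and 5), so each is injective on its own interval.
The left piece maps (−∞, 5) onto (−∞, 18); the right piece maps [5, ∞) onto [11, ∞).
These images overlap. In particular φ(5) = 11 (right piece), and solving 6x − 12 = 11 on the left piece gives x = 23/6 < 5.
So φ(23/6) = φ(5) with 23/6 ≠ 5, and φ is not injective. This x = 23/6 is the requested value below 5.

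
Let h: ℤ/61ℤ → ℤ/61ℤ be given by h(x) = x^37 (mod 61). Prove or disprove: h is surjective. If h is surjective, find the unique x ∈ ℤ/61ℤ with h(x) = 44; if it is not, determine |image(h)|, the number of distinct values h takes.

26

Since 61 is prime, the nonzero elements of ℤ/61ℤ form a cyclic group of order 60.
As gcd(37, 60) = 1, raising to the 37th power is a bijection on this group: if u^37 ≡ v^37 then (uv^{−1})^37 = 1, and the only element of order dividing gcd(37, 60) = 1 is 1, so u = v.
With h(0) = 0 this makes h injective on all of ℤ/61ℤ, hence bijective (finite equal-size domain and codomain). In particular h is surjective.
Since h is surjective, we find the preimage of 44. The inverse of x ↦ x^37 on (ℤ/61ℤ)^× is x ↦ x^13, because 37·13 = 481 = 8·60 + 1 ≡ 1 (mod 60) and x^{60} = 1 for x ≠ 0 (Fermat). So h⁻¹(44) = 44^13 mod 61.
Repeated squaring mod 61: 44^1 ≡ 44, 44^2 ≡ 44² = 1936 ≡ 45, 44^4 ≡ 45² = 2025 ≡ 12, 44^8 ≡ 12² = 144 ≡ 22. Since 13 = 8 + 4 + 1, 44^13 ≡ 22·12·44: 22·12 = 264 ≡ 20, then 20·44 = 880 ≡ 26. So 44^13 ≡ 26 (mod 61).
Hence h⁻¹(44) = 26.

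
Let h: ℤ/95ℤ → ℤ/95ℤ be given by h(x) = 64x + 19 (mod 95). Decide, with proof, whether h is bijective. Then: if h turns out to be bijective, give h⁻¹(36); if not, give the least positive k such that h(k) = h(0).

Recall that h is injective when h(x_1) = h(x_2) forces x_1 = x_2.
Suppose h(x_1) = h(x_2) in ℤ/95ℤ. Then 64x_1 + 19 ≡ 64x_2 + 19 (mod 95), therefore 64(x_1 − x_2) ≡ 0 (mod 95).
Since gcd(64, 95) = 1, 64 is invertible modulo 95, therefore x_1 − x_2 ≡ 0 (mod 95), i.e. x_1 = x_2.
We now compute 64⁻¹ mod 95 explicitly. Euclid's algorithm: 95 = 1·64 + 31, 64 = 2·31 + 2, 31 = 15·2 + 1; back-substituting gives 1 = 49·64 − 33·95, so 64⁻¹ ≡ 49 (mod 95).
For any y ∈ ℤ/95ℤ, x = 49(y − 19) mod 95 satisfies h(x) = 64·49(y − 19) + 19 ≡ y (since 64·49 ≡ 1 mod 95). So every y has a preimage.
Thus h is bijective.
Since h is bijective, we find h⁻¹(36): we need 64x ≡ 36 − 19 ≡ 17 (mod 95). Using 64⁻¹ = 49: x ≡ 49·17 = 833 = 8·95 + 73, so x = 73.
Check: h(73) = 64·73 + 19 = 4691 = 49·95 + 36 ≡ 36 (mod 95).

73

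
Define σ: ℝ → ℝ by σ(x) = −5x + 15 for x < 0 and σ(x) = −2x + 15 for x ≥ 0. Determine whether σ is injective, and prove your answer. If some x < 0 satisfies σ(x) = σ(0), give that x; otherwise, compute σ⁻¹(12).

Both pieces are strictly decreasing (slopes −5 and −2), so each is injective on its own interval.
The left piece maps (−∞, 0) onto (15, ∞); the right piece maps [0, ∞) onto (−∞, 15].
These images are disjoint, so no value is attained by both pieces. So σ is injective.
Because the two images are disjoint, no x < 0 has σ(x) = σ(0), so we compute σ⁻¹(12): 12 lies in (−∞, 15], so solve −2x + 15 = 12: x = (12 − 15)/(−2) = 3/2.

3/2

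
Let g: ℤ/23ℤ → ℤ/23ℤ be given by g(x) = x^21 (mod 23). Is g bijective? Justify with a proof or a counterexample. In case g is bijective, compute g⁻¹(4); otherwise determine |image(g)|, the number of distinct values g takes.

Since 23 is prime, the nonzero elements of ℤ/23ℤ form a cyclic group of order 22.
As gcd(21, 22) = 1, raising to the 21st power is a bijection on this group: if s^21 ≡ t^21 then (st^{−1})^21 = 1, and the only element of order dividing gcd(21, 22) = 1 is 1, so s = t.
With g(0) = 0 this makes g injective on all of ℤ/23ℤ, hence bijective (finite equal-size domain and codomain). In particular g is bijective.
Since g is bijective, we find the preimage of 4. The inverse of x ↦ x^21 on (ℤ/23ℤ)^× is x ↦ x^21, because 21·21 = 441 = 20·22 + 1 ≡ 1 (mod 22) and x^{22} = 1 for x ≠ 0 (Fermat). So g⁻¹(4) = 4^21 mod 23.
Repeated squaring mod 23: 4^1 ≡ 4, 4^2 ≡ 4² = 16, 4^4 ≡ 16² = 256 ≡ 3, 4^8 ≡ 3² = 9, 4^16 ≡ 9² = 81 ≡ 12. Since 21 = 16 + 4 + 1, 4^21 ≡ 12·3·4: 12·3 = 36 ≡ 13, then 13·4 = 52 ≡ 6. So 4^21 ≡ 6 (mod 23).
Hence g⁻¹(4) = 6.

6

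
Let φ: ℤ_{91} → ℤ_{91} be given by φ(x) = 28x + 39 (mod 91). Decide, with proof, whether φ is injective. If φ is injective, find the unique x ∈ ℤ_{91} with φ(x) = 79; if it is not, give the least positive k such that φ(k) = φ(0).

13

We have gcd(28, 91) = 7 > 1. Taking x_1 = 0 and x_2 = 13: φ(0) = 39 and φ(13) = 28·13 + 39 = 403 ≡ 39 (mod 91).
So φ(0) = φ(13) while 0 ≠ 13, therefore φ is not injective.
Since φ is not injective, we find the least positive k with φ(k) = φ(0): this means 28k ≡ 0 (mod 91), i.e. 91 ∣ 28k. Since gcd(28, 91) = 7, dividing through by 7 this holds exactly when 13 ∣ 4k, and as gcd(4, 13) = 1, exactly when 13 ∣ k.
The smallest positive such k is 13.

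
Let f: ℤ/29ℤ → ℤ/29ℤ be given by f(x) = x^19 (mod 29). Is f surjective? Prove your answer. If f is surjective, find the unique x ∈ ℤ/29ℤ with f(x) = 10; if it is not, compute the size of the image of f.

Since 29 is prime, the nonzero elements of ℤ/29ℤ form a cyclic group of order 28.
As gcd(19, 28) = 1, raising to the 19th power is a bijection on this group: if s^19 ≡ t^19 then (st^{−1})^19 = 1, and the only element of order dividing gcd(19, 28) = 1 is 1, so s = t.
With f(0) = 0 this makes f injective on all of ℤ/29ℤ, hence bijective (finite equal-size domain and codomain). In particular f is surjective.
Since f is surjective, we find the preimage of 10. The inverse of x ↦ x^19 on (ℤ/29ℤ)^× is x ↦ x^3, because 19·3 = 57 = 2·28 + 1 ≡ 1 (mod 28) and x^{28} = 1 for x ≠ 0 (Fermat). So f⁻¹(10) = 10^3 mod 29.
Repeated squaring mod 29: 10^1 ≡ 10, 10^2 ≡ 10² = 100 ≡ 13. Since 3 = 2 + 1, 10^3 ≡ 13·10: 13·10 = 130 ≡ 14. So 10^3 ≡ 14 (mod 29).
Hence f⁻¹(10) = 14.

14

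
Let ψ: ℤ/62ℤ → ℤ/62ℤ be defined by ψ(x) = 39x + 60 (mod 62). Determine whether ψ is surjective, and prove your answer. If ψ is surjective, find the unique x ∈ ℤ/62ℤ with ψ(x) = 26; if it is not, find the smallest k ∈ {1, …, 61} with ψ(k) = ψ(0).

50

Recall that ψ is surjective if every y in the codomain equals ψ(x) for some x in the domain.
Since gcd(39, 62) = 1, 39 is invertible modulo 62. Euclid's algorithm: 62 = 1·39 + 23, 39 = 1·23 + 16, 23 = 1·16 + 7, 16 = 2·7 + 2, 7 = 3·2 + 1; back-substituting gives 1 = 35·39 − 22·62, so 39⁻¹ ≡ 35 (mod 62).
Then y ↦ 35(y − 60) is a two-sided inverse to ψ, so every y ∈ ℤ/62ℤ has a preimage.
Thus ψ is surjective.
Since ψ is surjective, we find ψ⁻¹(26): we need 39x ≡ 26 − 60 ≡ 28 (mod 62). Using 39⁻¹ = 35: x ≡ 35·28 = 980 = 15·62 + 50, so x = 50.
Check: ψ(50) = 39·50 + 60 = 2010 = 32·62 + 26 ≡ 26 (mod 62).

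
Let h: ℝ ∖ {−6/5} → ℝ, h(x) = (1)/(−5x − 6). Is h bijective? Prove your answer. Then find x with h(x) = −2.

-11/10

If h(x) = 0, cross-multiplying gives −5(1) = 0(−5x − 6), which simplifies to −5 = 0 — false.  So 0 has no preimage and h is not surjective.
Hence h is not bijective.
Solving h(x) = −2: cross-multiplying gives 1 = −2(−5x − 6), which rearranges to −10x = 11, so x = −11/10.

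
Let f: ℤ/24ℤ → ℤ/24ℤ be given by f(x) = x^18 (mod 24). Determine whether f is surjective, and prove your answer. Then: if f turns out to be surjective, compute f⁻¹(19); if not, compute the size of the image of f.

4

f(2): Repeated squaring mod 24: 2^1 ≡ 2, 2^2 ≡ 2² = 4, 2^4 ≡ 4² = 16, 2^8 ≡ 16² = 256 ≡ 16, 2^16 ≡ 16² = 256 ≡ 16. Since 18 = 16 + 2, 2^18 ≡ 16·4: 16·4 = 64 ≡ 16. So 2^18 ≡ 16 (mod 24).
f(4): Repeated squaring mod 24: 4^1 ≡ 4, 4^2 ≡ 4² = 16, 4^4 ≡ 16² = 256 ≡ 16, 4^8 ≡ 16² = 256 ≡ 16, 4^16 ≡ 16² = 256 ≡ 16. Since 18 = 16 + 2, 4^18 ≡ 16·16: 16·16 = 256 ≡ 16. So 4^18 ≡ 16 (mod 24).
So f(2) = f(4) = 16 while 2 ≠ 4, therefore f is not injective.
A non-injective map from the 24-element set ℤ/24ℤ to itself takes at most 23 distinct values, so it cannot be surjective. Therefore f is not surjective.
Since f is not surjective, we determine |image(f)|. Computing x^18 mod 24 for each x (by repeated squaring, reducing mod 24 at every step), the values f(0), f(1), …, f(23) are: 0, 1, 16, 9, 16, 1, 0, 1, 16, 9, 16, 1, 0, 1, 16, 9, 16, 1, 0, 1, 16, 9, 16, 1.
The distinct values are {0, 1, 9, 16}; there are 4 of them.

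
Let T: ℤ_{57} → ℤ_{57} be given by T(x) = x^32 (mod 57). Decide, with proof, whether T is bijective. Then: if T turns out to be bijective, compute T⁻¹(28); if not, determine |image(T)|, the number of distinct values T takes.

T(8): Repeated squaring mod 57: 8^1 ≡ 8, 8^2 ≡ 8² = 64 ≡ 7, 8^4 ≡ 7² = 49, 8^8 ≡ 49² = 2401 ≡ 7, 8^16 ≡ 7² = 49, 8^32 ≡ 49² = 2401 ≡ 7. So 8^32 ≡ 7 (mod 57).
T(11): Repeated squaring mod 57: 11^1 ≡ 11, 11^2 ≡ 11² = 121 ≡ 7, 11^4 ≡ 7² = 49, 11^8 ≡ 49² = 2401 ≡ 7, 11^16 ≡ 7² = 49, 11^32 ≡ 49² = 2401 ≡ 7. So 11^32 ≡ 7 (mod 57).
So T(8) = T(11) = 7 while 8 ≠ 11, hence T is not injective, hence not bijective.
Since T is not bijective, we determine |image(T)|. Computing x^32 mod 57 for each x (by repeated squaring, reducing mod 57 at every step), the values T(0), T(1), …, T(56) are: 0, 1, 25, 42, 55, 28, 24, 49, 7, 54, 16, 7, 30, 43, 28, 36, 4, 25, 39, 19, 1, 6, 4, 55, 9, 43, 49, 45, 16, 16, 45, 49, 43, 9, 55, 4, 6, 1, 19, 39, 25, 4, 36, 28, 43, 30, 7, 16, 54, 7, 49, 24, 28, 55, 42, 25, 1.
The distinct values are {0, 1, 4, 6, 7, 9, 16, 19, 24, 25, 28, 30, 36, 39, 42, 43, 45, 49, 54, 55}; there are 20 of them.

20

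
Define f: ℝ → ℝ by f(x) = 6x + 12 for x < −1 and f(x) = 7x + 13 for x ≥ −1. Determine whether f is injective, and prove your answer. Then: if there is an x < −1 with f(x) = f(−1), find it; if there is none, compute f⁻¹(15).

2/7

Both pieces are strictly increasing (slopes 6 and 7), so each is injective on its own interval.
The left piece maps (−∞, −1) onto (−∞, 6); the right piece maps [−1, ∞) onto [6, ∞).
These images are disjoint, so no value is attained by both pieces. So f is injective.
Because the two images are disjoint, no x < −1 has f(x) = f(−1), so we compute f⁻¹(15): 15 lies in [6, ∞), so solve 7x + 13 = 15: x = (15 − 13)/7 = 2/7.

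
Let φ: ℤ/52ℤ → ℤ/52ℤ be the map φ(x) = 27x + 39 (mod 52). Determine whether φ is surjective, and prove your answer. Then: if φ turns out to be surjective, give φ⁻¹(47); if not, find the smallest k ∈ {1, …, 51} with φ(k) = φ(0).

8

Since gcd(27, 52) = 1, 27 is invertible modulo 52. Euclid's algorithm: 52 = 1·27 + 25, 27 = 1·25 + 2, 25 = 12·2 + 1; back-substituting gives 1 = 27·27 − 14·52, so 27⁻¹ ≡ 27 (mod 52).
For any y ∈ ℤ/52ℤ, x = 27(y − 39) mod 52 satisfies φ(x) = 27·27(y − 39) + 39 ≡ y (since 27·27 ≡ 1 mod 52). So every y has a preimage.
Thus φ is surjective.
Since φ is surjective, we find φ⁻¹(47): we need 27x ≡ 47 − 39 ≡ 8 (mod 52). Using 27⁻¹ = 27: x ≡ 27·8 = 216 = 4·52 + 8, so x = 8.
Check: φ(8) = 27·8 + 39 = 255 = 4·52 + 47 ≡ 47 (mod 52).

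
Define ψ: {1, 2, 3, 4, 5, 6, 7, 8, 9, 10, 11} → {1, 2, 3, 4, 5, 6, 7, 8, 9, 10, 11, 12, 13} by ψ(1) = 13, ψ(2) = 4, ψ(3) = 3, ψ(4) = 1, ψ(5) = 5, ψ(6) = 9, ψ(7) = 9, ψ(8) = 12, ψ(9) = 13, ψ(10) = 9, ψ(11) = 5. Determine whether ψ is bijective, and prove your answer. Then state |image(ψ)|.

ψ(6) = 9 = ψ(7) with 6 ≠ 7, so ψ is not injective, hence not bijective.
The image of ψ is {1, 3, 4, 5, 9, 12, 13}, which has 7 elements.

7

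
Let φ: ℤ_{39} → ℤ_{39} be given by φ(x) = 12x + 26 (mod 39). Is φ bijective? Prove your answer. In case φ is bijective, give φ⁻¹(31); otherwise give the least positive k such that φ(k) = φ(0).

13

Recall: φ is injective if φ(u) = φ(v) implies u = v.
We have gcd(12, 39) = 3 > 1. Taking u = 0 and v = 13: φ(0) = 26 and φ(13) = 12·13 + 26 = 182 ≡ 26 (mod 39).
So φ(0) = φ(13) while 0 ≠ 13, thus φ is not injective, hence not bijective.
Since φ is not bijective, we find the least positive k with φ(k) = φ(0): this means 12k ≡ 0 (mod 39), i.e. 39 ∣ 12k. Since gcd(12, 39) = 3, dividing through by 3 this holds exactly when 13 ∣ 4k, and as gcd(4, 13) = 1, exactly when 13 ∣ k.
The smallest positive such k is 13.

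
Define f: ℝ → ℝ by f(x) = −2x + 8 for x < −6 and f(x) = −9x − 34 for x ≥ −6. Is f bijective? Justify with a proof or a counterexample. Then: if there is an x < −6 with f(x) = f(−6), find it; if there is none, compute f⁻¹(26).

Both pieces are strictly decreasing (slopes −2 and −9), so each is injective on its own interval.
The left piece maps (−∞, −6) onto (20, ∞); the right piece maps [−6, ∞) onto (−∞, 20].
Since 20 = 20, the images partition ℝ: f is injective and surjective, hence bijective.
Because the two images are disjoint, no x < −6 has f(x) = f(−6), so we compute f⁻¹(26): 26 lies in (20, ∞), so solve −2x + 8 = 26: x = (26 − 8)/(−2) = −9.

-9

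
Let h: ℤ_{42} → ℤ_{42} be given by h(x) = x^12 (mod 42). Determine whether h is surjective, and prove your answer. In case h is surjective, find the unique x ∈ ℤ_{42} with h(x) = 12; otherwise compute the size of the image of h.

h(2): Repeated squaring mod 42: 2^1 ≡ 2, 2^2 ≡ 2² = 4, 2^4 ≡ 4² = 16, 2^8 ≡ 16² = 256 ≡ 4. Since 12 = 8 + 4, 2^12 ≡ 4·16: 4·16 = 64 ≡ 22. So 2^12 ≡ 22 (mod 42).
h(4): Repeated squaring mod 42: 4^1 ≡ 4, 4^2 ≡ 4² = 16, 4^4 ≡ 16² = 256 ≡ 4, 4^8 ≡ 4² = 16. Since 12 = 8 + 4, 4^12 ≡ 16·4: 16·4 = 64 ≡ 22. So 4^12 ≡ 22 (mod 42).
So h(2) = h(4) = 22 while 2 ≠ 4, hence h is not injective.
A non-injective map from the 42-element set ℤ_{42} to itself takes at most 41 distinct values, so it cannot be surjective. So h is not surjective.
Since h is not surjective, we determine |image(h)|. Computing x^12 mod 42 for each x (by repeated squaring, reducing mod 42 at every step), the values h(0), h(1), …, h(41) are: 0, 1, 22, 15, 22, 1, 36, 7, 22, 15, 22, 1, 36, 1, 28, 15, 22, 1, 36, 1, 22, 21, 22, 1, 36, 1, 22, 15, 28, 1, 36, 1, 22, 15, 22, 7, 36, 1, 22, 15, 22, 1.
The distinct values are {0, 1, 7, 15, 21, 22, 28, 36}; there are 8 of them.

8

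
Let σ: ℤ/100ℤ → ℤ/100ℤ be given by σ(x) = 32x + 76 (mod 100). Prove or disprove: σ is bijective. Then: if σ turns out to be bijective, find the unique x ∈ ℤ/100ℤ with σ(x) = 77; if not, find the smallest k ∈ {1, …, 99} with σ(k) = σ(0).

Recall: injectivity means: for all u, v in the domain, σ(u) = σ(v) implies u = v.
We have gcd(32, 100) = 4 > 1. Taking u = 0 and v = 25: σ(0) = 76 and σ(25) = 32·25 + 76 = 876 ≡ 76 (mod 100).
So σ(0) = σ(25) while 0 ≠ 25, therefore σ is not injective, hence not bijective.
Since σ is not bijective, we find the least positive k with σ(k) = σ(0): this means 32k ≡ 0 (mod 100), i.e. 100 ∣ 32k. Since gcd(32, 100) = 4, dividing through by 4 this holds exactly when 25 ∣ 8k, and as gcd(8, 25) = 1, exactly when 25 ∣ k.
The smallest positive such k is 25.

25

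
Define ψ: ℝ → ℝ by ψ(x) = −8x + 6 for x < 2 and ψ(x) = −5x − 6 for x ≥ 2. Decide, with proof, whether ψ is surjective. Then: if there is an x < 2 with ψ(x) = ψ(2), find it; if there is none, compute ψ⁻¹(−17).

11/5

Both pieces are strictly decreasing (slopes −8 and −5), so each is injective on its own interval.
The left piece maps (−∞, 2) onto (−10, ∞); the right piece maps [2, ∞) onto (−∞, −16].
The union (−10, ∞) ∪ (−∞, −16] omits the interval between −10 and −16; in particular −10 has no preimage. So ψ is not surjective.
Because the two images are disjoint, no x < 2 has ψ(x) = ψ(2), so we compute ψ⁻¹(−17): −17 lies in (−∞, −16], so solve −5x − 6 = −17: x = (−17 + 6)/(−5) = 11/5.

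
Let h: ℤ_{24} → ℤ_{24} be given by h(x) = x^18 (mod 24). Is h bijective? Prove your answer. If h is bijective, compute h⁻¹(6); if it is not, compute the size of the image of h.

h(2): Repeated squaring mod 24: 2^1 ≡ 2, 2^2 ≡ 2² = 4, 2^4 ≡ 4² = 16, 2^8 ≡ 16² = 256 ≡ 16, 2^16 ≡ 16² = 256 ≡ 16. Since 18 = 16 + 2, 2^18 ≡ 16·4: 16·4 = 64 ≡ 16. So 2^18 ≡ 16 (mod 24).
h(4): Repeated squaring mod 24: 4^1 ≡ 4, 4^2 ≡ 4² = 16, 4^4 ≡ 16² = 256 ≡ 16, 4^8 ≡ 16² = 256 ≡ 16, 4^16 ≡ 16² = 256 ≡ 16. Since 18 = 16 + 2, 4^18 ≡ 16·16: 16·16 = 256 ≡ 16. So 4^18 ≡ 16 (mod 24).
So h(2) = h(4) = 16 while 2 ≠ 4, therefore h is not injective, hence not bijective.
Since h is not bijective, we determine |image(h)|. Computing x^18 mod 24 for each x (by repeated squaring, reducing mod 24 at every step), the values h(0), h(1), …, h(23) are: 0, 1, 16, 9, 16, 1, 0, 1, 16, 9, 16, 1, 0, 1, 16, 9, 16, 1, 0, 1, 16, 9, 16, 1.
The distinct values are {0, 1, 9, 16}; there are 4 of them.

4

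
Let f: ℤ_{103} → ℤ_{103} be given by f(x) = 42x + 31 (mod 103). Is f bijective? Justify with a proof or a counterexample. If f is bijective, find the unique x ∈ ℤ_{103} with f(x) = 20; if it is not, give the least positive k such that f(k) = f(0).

12

By definition, f is injective if f(s) = f(t) implies s = t.
Suppose f(s) = f(t) in ℤ_{103}. Then 42s + 31 ≡ 42t + 31 (mod 103), therefore 42(s − t) ≡ 0 (mod 103).
Since gcd(42, 103) = 1, 42 is invertible modulo 103, hence s − t ≡ 0 (mod 103), i.e. s = t.
We now compute 42⁻¹ mod 103 explicitly. Euclid's algorithm: 103 = 2·42 + 19, 42 = 2·19 + 4, 19 = 4·4 + 3, 4 = 1·3 + 1; back-substituting gives 1 = 27·42 − 11·103, so 42⁻¹ ≡ 27 (mod 103).
For any y ∈ ℤ_{103}, x = 27(y − 31) mod 103 satisfies f(x) = 42·27(y − 31) + 31 ≡ y (since 42·27 ≡ 1 mod 103). So every y has a preimage.
Thus f is bijective.
Since f is bijective, we compute f⁻¹(20): solve 42x + 31 ≡ 20 (mod 103), i.e. 42x ≡ 92 (mod 103).
Multiplying by 42⁻¹ = 27 gives x ≡ 27·92 = 2484 = 24·103 + 12 ≡ 12 (mod 103).
Check: f(12) = 42·12 + 31 = 535 = 5·103 + 20 ≡ 20 (mod 103).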